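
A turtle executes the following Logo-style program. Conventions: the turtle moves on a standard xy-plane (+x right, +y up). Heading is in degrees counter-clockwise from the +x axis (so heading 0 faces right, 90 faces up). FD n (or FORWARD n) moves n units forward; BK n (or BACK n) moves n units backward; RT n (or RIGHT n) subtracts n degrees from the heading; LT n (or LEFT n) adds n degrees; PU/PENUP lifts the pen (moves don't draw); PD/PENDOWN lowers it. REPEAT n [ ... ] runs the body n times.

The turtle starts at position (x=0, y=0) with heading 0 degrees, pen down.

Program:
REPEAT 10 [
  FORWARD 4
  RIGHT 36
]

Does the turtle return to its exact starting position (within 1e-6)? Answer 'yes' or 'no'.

Answer: yes

Derivation:
Executing turtle program step by step:
Start: pos=(0,0), heading=0, pen down
REPEAT 10 [
  -- iteration 1/10 --
  FD 4: (0,0) -> (4,0) [heading=0, draw]
  RT 36: heading 0 -> 324
  -- iteration 2/10 --
  FD 4: (4,0) -> (7.236,-2.351) [heading=324, draw]
  RT 36: heading 324 -> 288
  -- iteration 3/10 --
  FD 4: (7.236,-2.351) -> (8.472,-6.155) [heading=288, draw]
  RT 36: heading 288 -> 252
  -- iteration 4/10 --
  FD 4: (8.472,-6.155) -> (7.236,-9.96) [heading=252, draw]
  RT 36: heading 252 -> 216
  -- iteration 5/10 --
  FD 4: (7.236,-9.96) -> (4,-12.311) [heading=216, draw]
  RT 36: heading 216 -> 180
  -- iteration 6/10 --
  FD 4: (4,-12.311) -> (0,-12.311) [heading=180, draw]
  RT 36: heading 180 -> 144
  -- iteration 7/10 --
  FD 4: (0,-12.311) -> (-3.236,-9.96) [heading=144, draw]
  RT 36: heading 144 -> 108
  -- iteration 8/10 --
  FD 4: (-3.236,-9.96) -> (-4.472,-6.155) [heading=108, draw]
  RT 36: heading 108 -> 72
  -- iteration 9/10 --
  FD 4: (-4.472,-6.155) -> (-3.236,-2.351) [heading=72, draw]
  RT 36: heading 72 -> 36
  -- iteration 10/10 --
  FD 4: (-3.236,-2.351) -> (0,0) [heading=36, draw]
  RT 36: heading 36 -> 0
]
Final: pos=(0,0), heading=0, 10 segment(s) drawn

Start position: (0, 0)
Final position: (0, 0)
Distance = 0; < 1e-6 -> CLOSED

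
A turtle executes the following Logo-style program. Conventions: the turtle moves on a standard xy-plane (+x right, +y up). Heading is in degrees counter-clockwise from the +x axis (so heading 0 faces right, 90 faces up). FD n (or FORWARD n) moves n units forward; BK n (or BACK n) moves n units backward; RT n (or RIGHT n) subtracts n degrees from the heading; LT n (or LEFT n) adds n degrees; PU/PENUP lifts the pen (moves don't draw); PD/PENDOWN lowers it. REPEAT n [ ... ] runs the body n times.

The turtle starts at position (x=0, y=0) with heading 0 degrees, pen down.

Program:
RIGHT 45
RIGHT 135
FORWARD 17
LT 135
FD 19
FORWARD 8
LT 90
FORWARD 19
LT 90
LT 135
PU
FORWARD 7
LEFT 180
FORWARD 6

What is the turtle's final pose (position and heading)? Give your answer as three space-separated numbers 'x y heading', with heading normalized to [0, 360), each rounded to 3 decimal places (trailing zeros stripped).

Answer: 15.527 -6.657 90

Derivation:
Executing turtle program step by step:
Start: pos=(0,0), heading=0, pen down
RT 45: heading 0 -> 315
RT 135: heading 315 -> 180
FD 17: (0,0) -> (-17,0) [heading=180, draw]
LT 135: heading 180 -> 315
FD 19: (-17,0) -> (-3.565,-13.435) [heading=315, draw]
FD 8: (-3.565,-13.435) -> (2.092,-19.092) [heading=315, draw]
LT 90: heading 315 -> 45
FD 19: (2.092,-19.092) -> (15.527,-5.657) [heading=45, draw]
LT 90: heading 45 -> 135
LT 135: heading 135 -> 270
PU: pen up
FD 7: (15.527,-5.657) -> (15.527,-12.657) [heading=270, move]
LT 180: heading 270 -> 90
FD 6: (15.527,-12.657) -> (15.527,-6.657) [heading=90, move]
Final: pos=(15.527,-6.657), heading=90, 4 segment(s) drawn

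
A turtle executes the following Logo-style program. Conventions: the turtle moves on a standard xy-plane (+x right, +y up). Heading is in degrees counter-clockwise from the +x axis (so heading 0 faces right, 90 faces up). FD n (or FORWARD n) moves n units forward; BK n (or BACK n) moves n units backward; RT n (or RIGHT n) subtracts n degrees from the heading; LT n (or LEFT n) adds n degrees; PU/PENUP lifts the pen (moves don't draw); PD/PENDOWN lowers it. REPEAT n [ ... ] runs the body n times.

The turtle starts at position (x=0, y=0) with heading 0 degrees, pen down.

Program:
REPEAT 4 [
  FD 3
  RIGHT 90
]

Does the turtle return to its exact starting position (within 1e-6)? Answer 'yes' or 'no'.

Answer: yes

Derivation:
Executing turtle program step by step:
Start: pos=(0,0), heading=0, pen down
REPEAT 4 [
  -- iteration 1/4 --
  FD 3: (0,0) -> (3,0) [heading=0, draw]
  RT 90: heading 0 -> 270
  -- iteration 2/4 --
  FD 3: (3,0) -> (3,-3) [heading=270, draw]
  RT 90: heading 270 -> 180
  -- iteration 3/4 --
  FD 3: (3,-3) -> (0,-3) [heading=180, draw]
  RT 90: heading 180 -> 90
  -- iteration 4/4 --
  FD 3: (0,-3) -> (0,0) [heading=90, draw]
  RT 90: heading 90 -> 0
]
Final: pos=(0,0), heading=0, 4 segment(s) drawn

Start position: (0, 0)
Final position: (0, 0)
Distance = 0; < 1e-6 -> CLOSED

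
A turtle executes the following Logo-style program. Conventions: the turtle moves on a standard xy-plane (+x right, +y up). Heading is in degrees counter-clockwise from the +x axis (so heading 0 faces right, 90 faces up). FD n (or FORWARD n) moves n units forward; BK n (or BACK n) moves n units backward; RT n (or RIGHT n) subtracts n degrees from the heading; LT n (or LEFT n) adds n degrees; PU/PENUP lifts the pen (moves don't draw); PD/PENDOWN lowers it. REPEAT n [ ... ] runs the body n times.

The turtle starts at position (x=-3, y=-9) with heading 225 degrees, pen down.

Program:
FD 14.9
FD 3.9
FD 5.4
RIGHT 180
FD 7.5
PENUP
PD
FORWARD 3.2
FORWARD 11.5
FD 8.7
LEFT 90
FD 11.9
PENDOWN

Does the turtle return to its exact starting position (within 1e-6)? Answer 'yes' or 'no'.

Executing turtle program step by step:
Start: pos=(-3,-9), heading=225, pen down
FD 14.9: (-3,-9) -> (-13.536,-19.536) [heading=225, draw]
FD 3.9: (-13.536,-19.536) -> (-16.294,-22.294) [heading=225, draw]
FD 5.4: (-16.294,-22.294) -> (-20.112,-26.112) [heading=225, draw]
RT 180: heading 225 -> 45
FD 7.5: (-20.112,-26.112) -> (-14.809,-20.809) [heading=45, draw]
PU: pen up
PD: pen down
FD 3.2: (-14.809,-20.809) -> (-12.546,-18.546) [heading=45, draw]
FD 11.5: (-12.546,-18.546) -> (-4.414,-10.414) [heading=45, draw]
FD 8.7: (-4.414,-10.414) -> (1.738,-4.262) [heading=45, draw]
LT 90: heading 45 -> 135
FD 11.9: (1.738,-4.262) -> (-6.677,4.152) [heading=135, draw]
PD: pen down
Final: pos=(-6.677,4.152), heading=135, 8 segment(s) drawn

Start position: (-3, -9)
Final position: (-6.677, 4.152)
Distance = 13.657; >= 1e-6 -> NOT closed

Answer: no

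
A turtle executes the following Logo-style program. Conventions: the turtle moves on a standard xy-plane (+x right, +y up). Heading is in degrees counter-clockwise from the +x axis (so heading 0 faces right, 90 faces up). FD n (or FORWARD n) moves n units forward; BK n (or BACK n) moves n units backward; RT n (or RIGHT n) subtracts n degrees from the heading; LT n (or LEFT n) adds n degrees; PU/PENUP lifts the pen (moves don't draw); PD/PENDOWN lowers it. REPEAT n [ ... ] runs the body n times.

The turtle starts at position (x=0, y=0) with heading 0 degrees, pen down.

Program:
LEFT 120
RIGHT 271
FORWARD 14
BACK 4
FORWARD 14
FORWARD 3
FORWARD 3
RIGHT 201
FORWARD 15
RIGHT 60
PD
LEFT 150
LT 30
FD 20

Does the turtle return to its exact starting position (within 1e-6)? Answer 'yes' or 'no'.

Executing turtle program step by step:
Start: pos=(0,0), heading=0, pen down
LT 120: heading 0 -> 120
RT 271: heading 120 -> 209
FD 14: (0,0) -> (-12.245,-6.787) [heading=209, draw]
BK 4: (-12.245,-6.787) -> (-8.746,-4.848) [heading=209, draw]
FD 14: (-8.746,-4.848) -> (-20.991,-11.635) [heading=209, draw]
FD 3: (-20.991,-11.635) -> (-23.615,-13.09) [heading=209, draw]
FD 3: (-23.615,-13.09) -> (-26.239,-14.544) [heading=209, draw]
RT 201: heading 209 -> 8
FD 15: (-26.239,-14.544) -> (-11.385,-12.457) [heading=8, draw]
RT 60: heading 8 -> 308
PD: pen down
LT 150: heading 308 -> 98
LT 30: heading 98 -> 128
FD 20: (-11.385,-12.457) -> (-23.698,3.304) [heading=128, draw]
Final: pos=(-23.698,3.304), heading=128, 7 segment(s) drawn

Start position: (0, 0)
Final position: (-23.698, 3.304)
Distance = 23.927; >= 1e-6 -> NOT closed

Answer: no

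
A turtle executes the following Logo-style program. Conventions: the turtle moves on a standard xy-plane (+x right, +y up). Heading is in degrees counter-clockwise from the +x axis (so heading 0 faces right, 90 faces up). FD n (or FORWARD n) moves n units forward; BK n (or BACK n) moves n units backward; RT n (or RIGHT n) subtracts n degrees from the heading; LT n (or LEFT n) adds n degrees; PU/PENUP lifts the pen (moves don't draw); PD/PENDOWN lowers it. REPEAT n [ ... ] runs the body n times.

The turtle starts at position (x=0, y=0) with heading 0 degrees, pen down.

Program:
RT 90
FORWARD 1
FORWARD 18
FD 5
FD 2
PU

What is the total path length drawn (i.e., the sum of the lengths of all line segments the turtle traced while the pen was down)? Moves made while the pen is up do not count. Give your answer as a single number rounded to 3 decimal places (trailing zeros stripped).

Executing turtle program step by step:
Start: pos=(0,0), heading=0, pen down
RT 90: heading 0 -> 270
FD 1: (0,0) -> (0,-1) [heading=270, draw]
FD 18: (0,-1) -> (0,-19) [heading=270, draw]
FD 5: (0,-19) -> (0,-24) [heading=270, draw]
FD 2: (0,-24) -> (0,-26) [heading=270, draw]
PU: pen up
Final: pos=(0,-26), heading=270, 4 segment(s) drawn

Segment lengths:
  seg 1: (0,0) -> (0,-1), length = 1
  seg 2: (0,-1) -> (0,-19), length = 18
  seg 3: (0,-19) -> (0,-24), length = 5
  seg 4: (0,-24) -> (0,-26), length = 2
Total = 26

Answer: 26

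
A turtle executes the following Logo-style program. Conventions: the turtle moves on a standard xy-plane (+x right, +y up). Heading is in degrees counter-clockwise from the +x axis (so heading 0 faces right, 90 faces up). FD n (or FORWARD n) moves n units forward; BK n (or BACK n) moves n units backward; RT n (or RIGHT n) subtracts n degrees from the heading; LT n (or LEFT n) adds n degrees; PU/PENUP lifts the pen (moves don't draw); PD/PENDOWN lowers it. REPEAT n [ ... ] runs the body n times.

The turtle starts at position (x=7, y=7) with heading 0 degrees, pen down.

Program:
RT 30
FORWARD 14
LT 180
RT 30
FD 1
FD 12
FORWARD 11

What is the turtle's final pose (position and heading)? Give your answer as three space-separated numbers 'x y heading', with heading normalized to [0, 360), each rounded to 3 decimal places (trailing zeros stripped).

Answer: 7.124 20.785 120

Derivation:
Executing turtle program step by step:
Start: pos=(7,7), heading=0, pen down
RT 30: heading 0 -> 330
FD 14: (7,7) -> (19.124,0) [heading=330, draw]
LT 180: heading 330 -> 150
RT 30: heading 150 -> 120
FD 1: (19.124,0) -> (18.624,0.866) [heading=120, draw]
FD 12: (18.624,0.866) -> (12.624,11.258) [heading=120, draw]
FD 11: (12.624,11.258) -> (7.124,20.785) [heading=120, draw]
Final: pos=(7.124,20.785), heading=120, 4 segment(s) drawn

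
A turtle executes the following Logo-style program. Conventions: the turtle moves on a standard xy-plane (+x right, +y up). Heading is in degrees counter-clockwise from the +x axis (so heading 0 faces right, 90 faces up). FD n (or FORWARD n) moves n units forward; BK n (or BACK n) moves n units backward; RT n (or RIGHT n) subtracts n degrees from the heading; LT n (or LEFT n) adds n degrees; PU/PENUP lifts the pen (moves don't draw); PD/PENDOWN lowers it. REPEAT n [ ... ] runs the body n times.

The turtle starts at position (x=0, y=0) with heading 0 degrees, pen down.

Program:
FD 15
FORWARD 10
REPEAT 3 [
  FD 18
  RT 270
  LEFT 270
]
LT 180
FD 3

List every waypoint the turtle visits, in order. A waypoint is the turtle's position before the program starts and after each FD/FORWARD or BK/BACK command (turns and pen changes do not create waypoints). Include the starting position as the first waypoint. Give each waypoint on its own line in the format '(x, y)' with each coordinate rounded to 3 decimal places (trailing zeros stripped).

Executing turtle program step by step:
Start: pos=(0,0), heading=0, pen down
FD 15: (0,0) -> (15,0) [heading=0, draw]
FD 10: (15,0) -> (25,0) [heading=0, draw]
REPEAT 3 [
  -- iteration 1/3 --
  FD 18: (25,0) -> (43,0) [heading=0, draw]
  RT 270: heading 0 -> 90
  LT 270: heading 90 -> 0
  -- iteration 2/3 --
  FD 18: (43,0) -> (61,0) [heading=0, draw]
  RT 270: heading 0 -> 90
  LT 270: heading 90 -> 0
  -- iteration 3/3 --
  FD 18: (61,0) -> (79,0) [heading=0, draw]
  RT 270: heading 0 -> 90
  LT 270: heading 90 -> 0
]
LT 180: heading 0 -> 180
FD 3: (79,0) -> (76,0) [heading=180, draw]
Final: pos=(76,0), heading=180, 6 segment(s) drawn
Waypoints (7 total):
(0, 0)
(15, 0)
(25, 0)
(43, 0)
(61, 0)
(79, 0)
(76, 0)

Answer: (0, 0)
(15, 0)
(25, 0)
(43, 0)
(61, 0)
(79, 0)
(76, 0)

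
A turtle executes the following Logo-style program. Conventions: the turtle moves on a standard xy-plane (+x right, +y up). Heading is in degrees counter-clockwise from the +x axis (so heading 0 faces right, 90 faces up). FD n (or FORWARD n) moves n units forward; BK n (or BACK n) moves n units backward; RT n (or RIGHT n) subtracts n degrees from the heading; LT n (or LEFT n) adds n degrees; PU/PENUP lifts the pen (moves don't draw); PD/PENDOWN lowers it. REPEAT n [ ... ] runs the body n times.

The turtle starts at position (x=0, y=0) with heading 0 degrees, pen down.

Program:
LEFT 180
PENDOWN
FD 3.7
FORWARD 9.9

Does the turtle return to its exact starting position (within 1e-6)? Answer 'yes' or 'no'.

Executing turtle program step by step:
Start: pos=(0,0), heading=0, pen down
LT 180: heading 0 -> 180
PD: pen down
FD 3.7: (0,0) -> (-3.7,0) [heading=180, draw]
FD 9.9: (-3.7,0) -> (-13.6,0) [heading=180, draw]
Final: pos=(-13.6,0), heading=180, 2 segment(s) drawn

Start position: (0, 0)
Final position: (-13.6, 0)
Distance = 13.6; >= 1e-6 -> NOT closed

Answer: no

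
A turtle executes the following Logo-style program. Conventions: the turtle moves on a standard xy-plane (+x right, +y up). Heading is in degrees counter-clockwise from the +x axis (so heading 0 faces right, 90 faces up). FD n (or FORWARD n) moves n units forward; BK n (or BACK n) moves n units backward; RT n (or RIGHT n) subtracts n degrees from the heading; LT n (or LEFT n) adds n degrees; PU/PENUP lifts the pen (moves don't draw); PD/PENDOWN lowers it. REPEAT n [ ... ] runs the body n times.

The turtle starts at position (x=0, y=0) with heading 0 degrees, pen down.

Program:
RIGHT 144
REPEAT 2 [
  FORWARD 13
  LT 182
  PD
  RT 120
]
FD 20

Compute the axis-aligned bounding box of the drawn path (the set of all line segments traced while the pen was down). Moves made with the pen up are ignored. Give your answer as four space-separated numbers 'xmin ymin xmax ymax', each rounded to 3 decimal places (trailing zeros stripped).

Executing turtle program step by step:
Start: pos=(0,0), heading=0, pen down
RT 144: heading 0 -> 216
REPEAT 2 [
  -- iteration 1/2 --
  FD 13: (0,0) -> (-10.517,-7.641) [heading=216, draw]
  LT 182: heading 216 -> 38
  PD: pen down
  RT 120: heading 38 -> 278
  -- iteration 2/2 --
  FD 13: (-10.517,-7.641) -> (-8.708,-20.515) [heading=278, draw]
  LT 182: heading 278 -> 100
  PD: pen down
  RT 120: heading 100 -> 340
]
FD 20: (-8.708,-20.515) -> (10.086,-27.355) [heading=340, draw]
Final: pos=(10.086,-27.355), heading=340, 3 segment(s) drawn

Segment endpoints: x in {-10.517, -8.708, 0, 10.086}, y in {-27.355, -20.515, -7.641, 0}
xmin=-10.517, ymin=-27.355, xmax=10.086, ymax=0

Answer: -10.517 -27.355 10.086 0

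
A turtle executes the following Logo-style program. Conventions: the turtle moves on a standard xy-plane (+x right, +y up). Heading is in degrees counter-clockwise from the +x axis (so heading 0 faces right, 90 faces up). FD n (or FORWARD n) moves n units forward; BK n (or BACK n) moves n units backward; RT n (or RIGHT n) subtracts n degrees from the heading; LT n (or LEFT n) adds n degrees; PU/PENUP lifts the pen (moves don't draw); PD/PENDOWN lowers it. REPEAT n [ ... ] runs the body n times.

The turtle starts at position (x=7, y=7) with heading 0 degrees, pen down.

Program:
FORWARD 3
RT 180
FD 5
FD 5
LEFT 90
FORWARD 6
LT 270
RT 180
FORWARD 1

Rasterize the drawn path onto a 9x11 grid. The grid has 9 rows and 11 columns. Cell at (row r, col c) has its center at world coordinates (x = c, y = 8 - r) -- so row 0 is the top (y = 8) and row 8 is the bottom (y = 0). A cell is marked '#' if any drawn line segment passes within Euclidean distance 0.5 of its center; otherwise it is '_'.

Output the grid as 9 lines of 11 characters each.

Answer: ___________
###########
#__________
#__________
#__________
#__________
#__________
##_________
___________

Derivation:
Segment 0: (7,7) -> (10,7)
Segment 1: (10,7) -> (5,7)
Segment 2: (5,7) -> (0,7)
Segment 3: (0,7) -> (0,1)
Segment 4: (0,1) -> (1,1)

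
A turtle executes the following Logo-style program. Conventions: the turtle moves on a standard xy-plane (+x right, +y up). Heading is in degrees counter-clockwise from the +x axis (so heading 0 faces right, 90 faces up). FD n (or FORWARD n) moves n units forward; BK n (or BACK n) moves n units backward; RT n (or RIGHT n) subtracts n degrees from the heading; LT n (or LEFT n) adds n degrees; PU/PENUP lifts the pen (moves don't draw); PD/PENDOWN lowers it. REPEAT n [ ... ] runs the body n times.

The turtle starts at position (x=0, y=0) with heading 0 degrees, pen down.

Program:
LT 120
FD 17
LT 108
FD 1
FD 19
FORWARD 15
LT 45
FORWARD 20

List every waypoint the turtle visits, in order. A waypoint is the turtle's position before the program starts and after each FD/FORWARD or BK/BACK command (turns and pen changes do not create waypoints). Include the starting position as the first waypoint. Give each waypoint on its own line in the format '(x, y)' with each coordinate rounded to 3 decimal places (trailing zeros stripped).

Executing turtle program step by step:
Start: pos=(0,0), heading=0, pen down
LT 120: heading 0 -> 120
FD 17: (0,0) -> (-8.5,14.722) [heading=120, draw]
LT 108: heading 120 -> 228
FD 1: (-8.5,14.722) -> (-9.169,13.979) [heading=228, draw]
FD 19: (-9.169,13.979) -> (-21.883,-0.14) [heading=228, draw]
FD 15: (-21.883,-0.14) -> (-31.92,-11.288) [heading=228, draw]
LT 45: heading 228 -> 273
FD 20: (-31.92,-11.288) -> (-30.873,-31.26) [heading=273, draw]
Final: pos=(-30.873,-31.26), heading=273, 5 segment(s) drawn
Waypoints (6 total):
(0, 0)
(-8.5, 14.722)
(-9.169, 13.979)
(-21.883, -0.14)
(-31.92, -11.288)
(-30.873, -31.26)

Answer: (0, 0)
(-8.5, 14.722)
(-9.169, 13.979)
(-21.883, -0.14)
(-31.92, -11.288)
(-30.873, -31.26)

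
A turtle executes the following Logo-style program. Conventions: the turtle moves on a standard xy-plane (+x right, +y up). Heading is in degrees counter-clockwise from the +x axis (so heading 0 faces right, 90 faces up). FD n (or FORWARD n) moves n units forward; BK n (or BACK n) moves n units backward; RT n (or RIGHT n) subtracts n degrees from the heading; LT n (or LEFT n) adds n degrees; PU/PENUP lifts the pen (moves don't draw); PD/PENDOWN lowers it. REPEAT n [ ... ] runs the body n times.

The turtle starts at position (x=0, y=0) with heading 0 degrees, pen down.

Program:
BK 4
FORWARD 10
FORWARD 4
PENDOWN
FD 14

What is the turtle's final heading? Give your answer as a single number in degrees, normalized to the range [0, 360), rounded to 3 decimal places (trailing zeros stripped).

Answer: 0

Derivation:
Executing turtle program step by step:
Start: pos=(0,0), heading=0, pen down
BK 4: (0,0) -> (-4,0) [heading=0, draw]
FD 10: (-4,0) -> (6,0) [heading=0, draw]
FD 4: (6,0) -> (10,0) [heading=0, draw]
PD: pen down
FD 14: (10,0) -> (24,0) [heading=0, draw]
Final: pos=(24,0), heading=0, 4 segment(s) drawn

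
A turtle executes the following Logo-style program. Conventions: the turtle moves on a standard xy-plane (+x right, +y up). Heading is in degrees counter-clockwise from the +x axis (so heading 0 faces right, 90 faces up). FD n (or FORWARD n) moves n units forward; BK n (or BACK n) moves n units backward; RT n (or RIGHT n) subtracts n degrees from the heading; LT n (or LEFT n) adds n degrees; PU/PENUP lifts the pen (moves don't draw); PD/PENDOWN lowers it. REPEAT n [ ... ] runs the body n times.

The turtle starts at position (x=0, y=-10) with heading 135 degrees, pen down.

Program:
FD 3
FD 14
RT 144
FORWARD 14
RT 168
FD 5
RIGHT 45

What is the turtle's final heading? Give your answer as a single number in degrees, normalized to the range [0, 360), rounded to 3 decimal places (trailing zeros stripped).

Answer: 138

Derivation:
Executing turtle program step by step:
Start: pos=(0,-10), heading=135, pen down
FD 3: (0,-10) -> (-2.121,-7.879) [heading=135, draw]
FD 14: (-2.121,-7.879) -> (-12.021,2.021) [heading=135, draw]
RT 144: heading 135 -> 351
FD 14: (-12.021,2.021) -> (1.807,-0.169) [heading=351, draw]
RT 168: heading 351 -> 183
FD 5: (1.807,-0.169) -> (-3.186,-0.431) [heading=183, draw]
RT 45: heading 183 -> 138
Final: pos=(-3.186,-0.431), heading=138, 4 segment(s) drawn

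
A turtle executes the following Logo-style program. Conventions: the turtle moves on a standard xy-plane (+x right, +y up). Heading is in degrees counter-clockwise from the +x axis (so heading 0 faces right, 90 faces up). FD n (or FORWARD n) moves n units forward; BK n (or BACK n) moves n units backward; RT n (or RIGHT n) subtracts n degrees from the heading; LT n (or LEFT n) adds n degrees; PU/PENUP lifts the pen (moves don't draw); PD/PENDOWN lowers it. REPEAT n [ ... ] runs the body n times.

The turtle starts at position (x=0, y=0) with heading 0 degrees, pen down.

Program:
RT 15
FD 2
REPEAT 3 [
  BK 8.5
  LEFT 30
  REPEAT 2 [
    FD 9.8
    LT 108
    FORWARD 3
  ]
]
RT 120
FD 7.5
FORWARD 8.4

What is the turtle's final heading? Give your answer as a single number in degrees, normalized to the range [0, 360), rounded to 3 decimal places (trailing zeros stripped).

Answer: 243

Derivation:
Executing turtle program step by step:
Start: pos=(0,0), heading=0, pen down
RT 15: heading 0 -> 345
FD 2: (0,0) -> (1.932,-0.518) [heading=345, draw]
REPEAT 3 [
  -- iteration 1/3 --
  BK 8.5: (1.932,-0.518) -> (-6.279,1.682) [heading=345, draw]
  LT 30: heading 345 -> 15
  REPEAT 2 [
    -- iteration 1/2 --
    FD 9.8: (-6.279,1.682) -> (3.188,4.219) [heading=15, draw]
    LT 108: heading 15 -> 123
    FD 3: (3.188,4.219) -> (1.554,6.735) [heading=123, draw]
    -- iteration 2/2 --
    FD 9.8: (1.554,6.735) -> (-3.784,14.954) [heading=123, draw]
    LT 108: heading 123 -> 231
    FD 3: (-3.784,14.954) -> (-5.672,12.622) [heading=231, draw]
  ]
  -- iteration 2/3 --
  BK 8.5: (-5.672,12.622) -> (-0.323,19.228) [heading=231, draw]
  LT 30: heading 231 -> 261
  REPEAT 2 [
    -- iteration 1/2 --
    FD 9.8: (-0.323,19.228) -> (-1.856,9.549) [heading=261, draw]
    LT 108: heading 261 -> 9
    FD 3: (-1.856,9.549) -> (1.107,10.018) [heading=9, draw]
    -- iteration 2/2 --
    FD 9.8: (1.107,10.018) -> (10.787,11.551) [heading=9, draw]
    LT 108: heading 9 -> 117
    FD 3: (10.787,11.551) -> (9.425,14.224) [heading=117, draw]
  ]
  -- iteration 3/3 --
  BK 8.5: (9.425,14.224) -> (13.284,6.651) [heading=117, draw]
  LT 30: heading 117 -> 147
  REPEAT 2 [
    -- iteration 1/2 --
    FD 9.8: (13.284,6.651) -> (5.065,11.988) [heading=147, draw]
    LT 108: heading 147 -> 255
    FD 3: (5.065,11.988) -> (4.288,9.09) [heading=255, draw]
    -- iteration 2/2 --
    FD 9.8: (4.288,9.09) -> (1.752,-0.376) [heading=255, draw]
    LT 108: heading 255 -> 3
    FD 3: (1.752,-0.376) -> (4.748,-0.219) [heading=3, draw]
  ]
]
RT 120: heading 3 -> 243
FD 7.5: (4.748,-0.219) -> (1.343,-6.901) [heading=243, draw]
FD 8.4: (1.343,-6.901) -> (-2.471,-14.386) [heading=243, draw]
Final: pos=(-2.471,-14.386), heading=243, 18 segment(s) drawn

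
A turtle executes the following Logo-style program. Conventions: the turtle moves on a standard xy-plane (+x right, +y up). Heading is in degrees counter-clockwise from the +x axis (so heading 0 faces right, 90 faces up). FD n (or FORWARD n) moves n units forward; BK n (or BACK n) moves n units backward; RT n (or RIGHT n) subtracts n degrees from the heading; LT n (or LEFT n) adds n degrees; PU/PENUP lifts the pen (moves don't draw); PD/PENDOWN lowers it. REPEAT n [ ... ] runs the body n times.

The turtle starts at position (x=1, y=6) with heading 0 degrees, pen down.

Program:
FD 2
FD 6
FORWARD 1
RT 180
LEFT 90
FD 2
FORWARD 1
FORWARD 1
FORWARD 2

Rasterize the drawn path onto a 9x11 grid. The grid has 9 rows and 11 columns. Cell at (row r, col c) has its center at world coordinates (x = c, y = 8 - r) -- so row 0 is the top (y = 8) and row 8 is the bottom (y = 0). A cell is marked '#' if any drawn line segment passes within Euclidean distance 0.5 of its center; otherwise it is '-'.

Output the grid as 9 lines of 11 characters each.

Answer: -----------
-----------
-##########
----------#
----------#
----------#
----------#
----------#
----------#

Derivation:
Segment 0: (1,6) -> (3,6)
Segment 1: (3,6) -> (9,6)
Segment 2: (9,6) -> (10,6)
Segment 3: (10,6) -> (10,4)
Segment 4: (10,4) -> (10,3)
Segment 5: (10,3) -> (10,2)
Segment 6: (10,2) -> (10,0)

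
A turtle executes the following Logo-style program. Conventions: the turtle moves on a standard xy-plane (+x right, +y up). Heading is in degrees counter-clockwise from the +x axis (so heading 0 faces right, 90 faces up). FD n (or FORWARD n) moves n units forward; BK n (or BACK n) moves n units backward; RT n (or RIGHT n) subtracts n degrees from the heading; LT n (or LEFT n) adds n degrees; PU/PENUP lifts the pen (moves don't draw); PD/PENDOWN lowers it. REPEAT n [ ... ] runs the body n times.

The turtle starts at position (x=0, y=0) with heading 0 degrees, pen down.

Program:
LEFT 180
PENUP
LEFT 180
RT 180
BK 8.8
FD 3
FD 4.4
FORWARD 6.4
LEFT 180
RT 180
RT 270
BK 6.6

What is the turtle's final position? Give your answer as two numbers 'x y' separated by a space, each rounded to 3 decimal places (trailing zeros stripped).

Answer: -5 6.6

Derivation:
Executing turtle program step by step:
Start: pos=(0,0), heading=0, pen down
LT 180: heading 0 -> 180
PU: pen up
LT 180: heading 180 -> 0
RT 180: heading 0 -> 180
BK 8.8: (0,0) -> (8.8,0) [heading=180, move]
FD 3: (8.8,0) -> (5.8,0) [heading=180, move]
FD 4.4: (5.8,0) -> (1.4,0) [heading=180, move]
FD 6.4: (1.4,0) -> (-5,0) [heading=180, move]
LT 180: heading 180 -> 0
RT 180: heading 0 -> 180
RT 270: heading 180 -> 270
BK 6.6: (-5,0) -> (-5,6.6) [heading=270, move]
Final: pos=(-5,6.6), heading=270, 0 segment(s) drawn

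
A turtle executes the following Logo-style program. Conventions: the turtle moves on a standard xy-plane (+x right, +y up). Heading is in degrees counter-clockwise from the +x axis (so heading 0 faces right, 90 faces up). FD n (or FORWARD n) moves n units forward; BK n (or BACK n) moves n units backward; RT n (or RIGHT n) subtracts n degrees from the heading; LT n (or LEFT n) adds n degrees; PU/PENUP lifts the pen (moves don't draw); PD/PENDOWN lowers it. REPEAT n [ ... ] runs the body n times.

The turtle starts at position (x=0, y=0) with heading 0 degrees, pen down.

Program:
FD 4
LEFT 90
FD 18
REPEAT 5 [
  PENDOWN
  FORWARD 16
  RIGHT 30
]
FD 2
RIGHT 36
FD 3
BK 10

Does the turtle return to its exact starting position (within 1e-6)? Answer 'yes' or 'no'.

Answer: no

Derivation:
Executing turtle program step by step:
Start: pos=(0,0), heading=0, pen down
FD 4: (0,0) -> (4,0) [heading=0, draw]
LT 90: heading 0 -> 90
FD 18: (4,0) -> (4,18) [heading=90, draw]
REPEAT 5 [
  -- iteration 1/5 --
  PD: pen down
  FD 16: (4,18) -> (4,34) [heading=90, draw]
  RT 30: heading 90 -> 60
  -- iteration 2/5 --
  PD: pen down
  FD 16: (4,34) -> (12,47.856) [heading=60, draw]
  RT 30: heading 60 -> 30
  -- iteration 3/5 --
  PD: pen down
  FD 16: (12,47.856) -> (25.856,55.856) [heading=30, draw]
  RT 30: heading 30 -> 0
  -- iteration 4/5 --
  PD: pen down
  FD 16: (25.856,55.856) -> (41.856,55.856) [heading=0, draw]
  RT 30: heading 0 -> 330
  -- iteration 5/5 --
  PD: pen down
  FD 16: (41.856,55.856) -> (55.713,47.856) [heading=330, draw]
  RT 30: heading 330 -> 300
]
FD 2: (55.713,47.856) -> (56.713,46.124) [heading=300, draw]
RT 36: heading 300 -> 264
FD 3: (56.713,46.124) -> (56.399,43.141) [heading=264, draw]
BK 10: (56.399,43.141) -> (57.445,53.086) [heading=264, draw]
Final: pos=(57.445,53.086), heading=264, 10 segment(s) drawn

Start position: (0, 0)
Final position: (57.445, 53.086)
Distance = 78.218; >= 1e-6 -> NOT closed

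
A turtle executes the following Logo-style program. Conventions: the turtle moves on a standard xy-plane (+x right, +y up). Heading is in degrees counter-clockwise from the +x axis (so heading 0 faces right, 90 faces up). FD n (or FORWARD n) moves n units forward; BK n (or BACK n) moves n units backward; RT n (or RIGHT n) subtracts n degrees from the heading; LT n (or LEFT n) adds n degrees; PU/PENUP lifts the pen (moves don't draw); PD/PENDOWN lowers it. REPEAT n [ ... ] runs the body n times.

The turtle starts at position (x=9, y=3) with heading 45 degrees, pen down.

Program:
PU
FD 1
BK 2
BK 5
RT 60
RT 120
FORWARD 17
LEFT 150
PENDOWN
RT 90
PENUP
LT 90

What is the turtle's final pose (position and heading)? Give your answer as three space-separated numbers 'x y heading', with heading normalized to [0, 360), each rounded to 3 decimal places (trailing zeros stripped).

Executing turtle program step by step:
Start: pos=(9,3), heading=45, pen down
PU: pen up
FD 1: (9,3) -> (9.707,3.707) [heading=45, move]
BK 2: (9.707,3.707) -> (8.293,2.293) [heading=45, move]
BK 5: (8.293,2.293) -> (4.757,-1.243) [heading=45, move]
RT 60: heading 45 -> 345
RT 120: heading 345 -> 225
FD 17: (4.757,-1.243) -> (-7.263,-13.263) [heading=225, move]
LT 150: heading 225 -> 15
PD: pen down
RT 90: heading 15 -> 285
PU: pen up
LT 90: heading 285 -> 15
Final: pos=(-7.263,-13.263), heading=15, 0 segment(s) drawn

Answer: -7.263 -13.263 15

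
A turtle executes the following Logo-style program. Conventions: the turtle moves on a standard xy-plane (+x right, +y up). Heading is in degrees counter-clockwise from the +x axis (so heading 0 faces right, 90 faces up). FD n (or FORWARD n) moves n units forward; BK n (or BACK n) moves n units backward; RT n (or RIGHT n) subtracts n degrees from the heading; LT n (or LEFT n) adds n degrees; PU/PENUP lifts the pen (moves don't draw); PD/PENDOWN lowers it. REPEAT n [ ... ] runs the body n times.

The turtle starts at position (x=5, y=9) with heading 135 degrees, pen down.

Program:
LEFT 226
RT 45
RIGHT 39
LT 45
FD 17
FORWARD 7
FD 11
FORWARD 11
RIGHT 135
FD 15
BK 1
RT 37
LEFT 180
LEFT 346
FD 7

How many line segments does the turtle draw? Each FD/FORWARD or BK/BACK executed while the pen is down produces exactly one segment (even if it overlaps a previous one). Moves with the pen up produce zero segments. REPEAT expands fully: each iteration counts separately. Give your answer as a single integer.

Answer: 7

Derivation:
Executing turtle program step by step:
Start: pos=(5,9), heading=135, pen down
LT 226: heading 135 -> 1
RT 45: heading 1 -> 316
RT 39: heading 316 -> 277
LT 45: heading 277 -> 322
FD 17: (5,9) -> (18.396,-1.466) [heading=322, draw]
FD 7: (18.396,-1.466) -> (23.912,-5.776) [heading=322, draw]
FD 11: (23.912,-5.776) -> (32.58,-12.548) [heading=322, draw]
FD 11: (32.58,-12.548) -> (41.248,-19.32) [heading=322, draw]
RT 135: heading 322 -> 187
FD 15: (41.248,-19.32) -> (26.36,-21.148) [heading=187, draw]
BK 1: (26.36,-21.148) -> (27.353,-21.027) [heading=187, draw]
RT 37: heading 187 -> 150
LT 180: heading 150 -> 330
LT 346: heading 330 -> 316
FD 7: (27.353,-21.027) -> (32.388,-25.889) [heading=316, draw]
Final: pos=(32.388,-25.889), heading=316, 7 segment(s) drawn
Segments drawn: 7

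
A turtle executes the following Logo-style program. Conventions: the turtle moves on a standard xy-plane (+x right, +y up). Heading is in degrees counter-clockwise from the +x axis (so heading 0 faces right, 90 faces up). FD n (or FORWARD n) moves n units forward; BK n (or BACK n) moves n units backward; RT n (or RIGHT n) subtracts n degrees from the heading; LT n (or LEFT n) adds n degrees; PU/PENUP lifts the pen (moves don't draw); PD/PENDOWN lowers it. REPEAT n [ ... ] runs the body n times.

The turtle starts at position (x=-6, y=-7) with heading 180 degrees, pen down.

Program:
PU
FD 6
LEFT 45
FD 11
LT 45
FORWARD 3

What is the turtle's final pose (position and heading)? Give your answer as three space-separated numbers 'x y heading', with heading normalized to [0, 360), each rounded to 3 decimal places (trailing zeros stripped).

Executing turtle program step by step:
Start: pos=(-6,-7), heading=180, pen down
PU: pen up
FD 6: (-6,-7) -> (-12,-7) [heading=180, move]
LT 45: heading 180 -> 225
FD 11: (-12,-7) -> (-19.778,-14.778) [heading=225, move]
LT 45: heading 225 -> 270
FD 3: (-19.778,-14.778) -> (-19.778,-17.778) [heading=270, move]
Final: pos=(-19.778,-17.778), heading=270, 0 segment(s) drawn

Answer: -19.778 -17.778 270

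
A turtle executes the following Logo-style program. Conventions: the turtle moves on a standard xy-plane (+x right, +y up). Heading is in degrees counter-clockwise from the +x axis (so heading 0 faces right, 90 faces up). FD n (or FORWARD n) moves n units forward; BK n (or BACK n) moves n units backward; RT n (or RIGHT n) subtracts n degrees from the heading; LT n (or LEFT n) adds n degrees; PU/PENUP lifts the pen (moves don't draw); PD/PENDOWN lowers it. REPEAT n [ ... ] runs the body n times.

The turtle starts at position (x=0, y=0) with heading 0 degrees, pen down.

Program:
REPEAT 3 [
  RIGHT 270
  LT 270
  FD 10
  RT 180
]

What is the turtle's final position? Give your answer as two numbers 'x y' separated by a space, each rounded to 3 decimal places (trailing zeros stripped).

Executing turtle program step by step:
Start: pos=(0,0), heading=0, pen down
REPEAT 3 [
  -- iteration 1/3 --
  RT 270: heading 0 -> 90
  LT 270: heading 90 -> 0
  FD 10: (0,0) -> (10,0) [heading=0, draw]
  RT 180: heading 0 -> 180
  -- iteration 2/3 --
  RT 270: heading 180 -> 270
  LT 270: heading 270 -> 180
  FD 10: (10,0) -> (0,0) [heading=180, draw]
  RT 180: heading 180 -> 0
  -- iteration 3/3 --
  RT 270: heading 0 -> 90
  LT 270: heading 90 -> 0
  FD 10: (0,0) -> (10,0) [heading=0, draw]
  RT 180: heading 0 -> 180
]
Final: pos=(10,0), heading=180, 3 segment(s) drawn

Answer: 10 0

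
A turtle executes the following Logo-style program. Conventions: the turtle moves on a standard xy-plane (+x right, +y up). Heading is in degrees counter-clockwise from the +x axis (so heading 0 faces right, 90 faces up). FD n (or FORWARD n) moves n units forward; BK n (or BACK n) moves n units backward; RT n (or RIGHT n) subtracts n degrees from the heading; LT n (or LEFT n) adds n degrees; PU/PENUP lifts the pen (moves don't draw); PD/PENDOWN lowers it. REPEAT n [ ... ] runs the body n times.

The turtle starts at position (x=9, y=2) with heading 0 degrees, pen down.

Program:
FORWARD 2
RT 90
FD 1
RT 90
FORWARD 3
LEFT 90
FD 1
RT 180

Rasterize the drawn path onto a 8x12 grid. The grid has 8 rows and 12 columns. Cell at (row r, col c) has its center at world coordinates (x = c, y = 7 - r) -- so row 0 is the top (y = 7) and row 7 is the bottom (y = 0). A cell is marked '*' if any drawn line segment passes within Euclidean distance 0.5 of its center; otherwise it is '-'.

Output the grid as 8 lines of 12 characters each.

Answer: ------------
------------
------------
------------
------------
---------***
--------****
--------*---

Derivation:
Segment 0: (9,2) -> (11,2)
Segment 1: (11,2) -> (11,1)
Segment 2: (11,1) -> (8,1)
Segment 3: (8,1) -> (8,-0)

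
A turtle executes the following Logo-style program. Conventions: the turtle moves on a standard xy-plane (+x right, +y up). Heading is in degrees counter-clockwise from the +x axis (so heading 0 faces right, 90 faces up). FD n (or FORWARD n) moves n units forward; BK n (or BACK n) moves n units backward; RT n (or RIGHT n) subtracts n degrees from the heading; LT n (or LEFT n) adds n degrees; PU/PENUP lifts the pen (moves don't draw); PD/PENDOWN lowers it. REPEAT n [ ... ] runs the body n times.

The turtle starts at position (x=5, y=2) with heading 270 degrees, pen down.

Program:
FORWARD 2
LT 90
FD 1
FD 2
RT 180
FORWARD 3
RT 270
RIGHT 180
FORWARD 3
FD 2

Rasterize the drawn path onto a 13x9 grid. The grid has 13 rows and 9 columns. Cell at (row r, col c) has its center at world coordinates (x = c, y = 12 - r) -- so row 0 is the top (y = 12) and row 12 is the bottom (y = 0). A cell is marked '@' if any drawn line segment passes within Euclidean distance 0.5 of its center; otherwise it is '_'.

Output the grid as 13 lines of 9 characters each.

Answer: _________
_________
_________
_________
_________
_________
_________
_____@___
_____@___
_____@___
_____@___
_____@___
_____@@@@

Derivation:
Segment 0: (5,2) -> (5,0)
Segment 1: (5,0) -> (6,-0)
Segment 2: (6,-0) -> (8,-0)
Segment 3: (8,-0) -> (5,-0)
Segment 4: (5,-0) -> (5,3)
Segment 5: (5,3) -> (5,5)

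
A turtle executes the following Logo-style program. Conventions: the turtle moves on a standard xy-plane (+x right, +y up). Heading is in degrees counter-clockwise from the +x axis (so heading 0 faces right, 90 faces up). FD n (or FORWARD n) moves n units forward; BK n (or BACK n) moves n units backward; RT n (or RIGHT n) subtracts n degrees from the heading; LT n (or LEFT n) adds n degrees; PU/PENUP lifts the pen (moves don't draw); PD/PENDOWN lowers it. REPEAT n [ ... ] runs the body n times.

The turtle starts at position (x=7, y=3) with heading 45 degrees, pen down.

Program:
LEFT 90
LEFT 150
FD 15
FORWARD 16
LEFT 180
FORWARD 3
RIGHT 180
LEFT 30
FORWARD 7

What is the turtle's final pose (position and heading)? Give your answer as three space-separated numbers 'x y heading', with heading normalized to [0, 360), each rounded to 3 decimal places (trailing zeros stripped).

Executing turtle program step by step:
Start: pos=(7,3), heading=45, pen down
LT 90: heading 45 -> 135
LT 150: heading 135 -> 285
FD 15: (7,3) -> (10.882,-11.489) [heading=285, draw]
FD 16: (10.882,-11.489) -> (15.023,-26.944) [heading=285, draw]
LT 180: heading 285 -> 105
FD 3: (15.023,-26.944) -> (14.247,-24.046) [heading=105, draw]
RT 180: heading 105 -> 285
LT 30: heading 285 -> 315
FD 7: (14.247,-24.046) -> (19.197,-28.996) [heading=315, draw]
Final: pos=(19.197,-28.996), heading=315, 4 segment(s) drawn

Answer: 19.197 -28.996 315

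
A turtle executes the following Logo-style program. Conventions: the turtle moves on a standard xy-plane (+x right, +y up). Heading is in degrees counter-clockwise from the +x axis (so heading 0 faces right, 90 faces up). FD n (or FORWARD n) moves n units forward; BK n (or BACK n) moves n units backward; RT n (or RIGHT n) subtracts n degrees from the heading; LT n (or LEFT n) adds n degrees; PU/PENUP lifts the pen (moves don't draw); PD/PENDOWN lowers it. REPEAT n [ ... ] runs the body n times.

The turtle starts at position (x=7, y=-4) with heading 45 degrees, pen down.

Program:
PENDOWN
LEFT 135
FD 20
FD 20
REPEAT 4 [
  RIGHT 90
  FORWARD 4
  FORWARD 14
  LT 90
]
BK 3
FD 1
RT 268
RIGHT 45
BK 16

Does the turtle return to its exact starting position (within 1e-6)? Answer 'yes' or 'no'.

Executing turtle program step by step:
Start: pos=(7,-4), heading=45, pen down
PD: pen down
LT 135: heading 45 -> 180
FD 20: (7,-4) -> (-13,-4) [heading=180, draw]
FD 20: (-13,-4) -> (-33,-4) [heading=180, draw]
REPEAT 4 [
  -- iteration 1/4 --
  RT 90: heading 180 -> 90
  FD 4: (-33,-4) -> (-33,0) [heading=90, draw]
  FD 14: (-33,0) -> (-33,14) [heading=90, draw]
  LT 90: heading 90 -> 180
  -- iteration 2/4 --
  RT 90: heading 180 -> 90
  FD 4: (-33,14) -> (-33,18) [heading=90, draw]
  FD 14: (-33,18) -> (-33,32) [heading=90, draw]
  LT 90: heading 90 -> 180
  -- iteration 3/4 --
  RT 90: heading 180 -> 90
  FD 4: (-33,32) -> (-33,36) [heading=90, draw]
  FD 14: (-33,36) -> (-33,50) [heading=90, draw]
  LT 90: heading 90 -> 180
  -- iteration 4/4 --
  RT 90: heading 180 -> 90
  FD 4: (-33,50) -> (-33,54) [heading=90, draw]
  FD 14: (-33,54) -> (-33,68) [heading=90, draw]
  LT 90: heading 90 -> 180
]
BK 3: (-33,68) -> (-30,68) [heading=180, draw]
FD 1: (-30,68) -> (-31,68) [heading=180, draw]
RT 268: heading 180 -> 272
RT 45: heading 272 -> 227
BK 16: (-31,68) -> (-20.088,79.702) [heading=227, draw]
Final: pos=(-20.088,79.702), heading=227, 13 segment(s) drawn

Start position: (7, -4)
Final position: (-20.088, 79.702)
Distance = 87.976; >= 1e-6 -> NOT closed

Answer: no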